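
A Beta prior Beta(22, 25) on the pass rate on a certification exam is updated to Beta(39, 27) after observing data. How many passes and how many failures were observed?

Beta is conjugate to the binomial likelihood: posterior = Beta(α+s, β+f).
Match parameters: s=39−22=17, f=27−25=2.

17 passes and 2 failures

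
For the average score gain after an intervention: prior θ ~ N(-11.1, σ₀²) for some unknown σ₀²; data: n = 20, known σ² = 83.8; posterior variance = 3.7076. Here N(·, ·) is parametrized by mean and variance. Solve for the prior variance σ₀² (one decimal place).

σ₀² = 32.2

For the Normal–Normal model with known σ², precisions add: τ_n = τ₀ + n/σ².
So 1/σ₀² = 1/3.7076 − 20/83.8 = 0.269716 − 0.238663 = 0.031053.
Hence σ₀² = 1/0.031053 ≈ 32.2.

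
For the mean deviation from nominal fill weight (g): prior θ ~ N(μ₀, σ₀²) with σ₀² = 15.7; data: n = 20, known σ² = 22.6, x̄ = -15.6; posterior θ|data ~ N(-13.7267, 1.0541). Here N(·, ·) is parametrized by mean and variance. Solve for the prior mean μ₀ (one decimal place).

With known observation variance, the Normal–Normal posterior has precision τ_n = τ₀ + n/σ² and mean μ_n = (τ₀μ₀ + (n/σ²)x̄)/τ_n.
Here τ₀ = 1/15.7 = 0.063694 and τ_data = 20/22.6 = 0.884956, so τ_n = 0.948650.
Rearranging for μ₀: μ₀ = (μ_n·τ_n − τ_data·x̄)/τ₀ = (-13.7267·0.948650 − 0.884956·-15.6) / 0.063694 = 0.783480/0.063694 ≈ 12.3.

μ₀ = 12.3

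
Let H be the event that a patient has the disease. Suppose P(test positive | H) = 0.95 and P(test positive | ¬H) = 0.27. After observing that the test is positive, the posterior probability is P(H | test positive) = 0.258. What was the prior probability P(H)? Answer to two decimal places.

In odds form, posterior odds = prior odds × likelihood ratio, so prior odds = posterior odds ÷ LR.
Posterior odds = 0.258/(1−0.258) = 0.3477. LR = 0.95/0.27 = 3.5185.
Prior odds = 0.3477/3.5185 = 0.0988, so P(H) = 0.0988/(1+0.0988) ≈ 0.09.

P(H) = 0.09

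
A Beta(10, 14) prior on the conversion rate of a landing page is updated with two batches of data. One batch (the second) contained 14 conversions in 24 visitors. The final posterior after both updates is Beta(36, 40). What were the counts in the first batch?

Sequential conjugate updates are equivalent to a single update on the pooled data, so total successes = posterior α − prior α and total failures = posterior β − prior β.
Total across both batches: 36−10=26 conversions, 40−14=26 bounces.
Subtract the second batch: 26−14=12 conversions and 26−10=16 bounces.

12 conversions and 16 bounces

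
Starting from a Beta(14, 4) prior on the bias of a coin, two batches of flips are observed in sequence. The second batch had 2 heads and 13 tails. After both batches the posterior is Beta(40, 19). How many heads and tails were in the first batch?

24 heads and 2 tails

Because Beta–binomial updating is additive in the counts, the combined data contributed (α_post−α_prior, β_post−β_prior) successes and failures.
Total across both batches: 40−14=26 heads, 19−4=15 tails.
Subtract the second batch: 26−2=24 heads and 15−13=2 tails.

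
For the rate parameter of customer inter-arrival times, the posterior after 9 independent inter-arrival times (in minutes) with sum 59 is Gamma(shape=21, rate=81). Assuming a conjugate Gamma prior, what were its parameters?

Gamma(shape=12, rate=22)

Gamma–exponential conjugacy: posterior shape = α + n, posterior rate = β + Σtᵢ.
So α = 21 − 9 = 12 and β = 81 − 59 = 22.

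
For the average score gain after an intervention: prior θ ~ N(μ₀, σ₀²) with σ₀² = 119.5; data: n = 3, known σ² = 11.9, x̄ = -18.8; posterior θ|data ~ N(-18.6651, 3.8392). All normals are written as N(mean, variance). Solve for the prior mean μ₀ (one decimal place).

The posterior mean is a precision-weighted average: μ_n = (τ₀μ₀ + τ_data·x̄)/(τ₀+τ_data), with τ₀=1/σ₀² and τ_data=n/σ².
Here τ₀ = 1/119.5 = 0.008368 and τ_data = 3/11.9 = 0.252101, so τ_n = 0.260469.
Rearranging for μ₀: μ₀ = (μ_n·τ_n − τ_data·x̄)/τ₀ = (-18.6651·0.260469 − 0.252101·-18.8) / 0.008368 = -0.122181/0.008368 ≈ -14.6.

μ₀ = -14.6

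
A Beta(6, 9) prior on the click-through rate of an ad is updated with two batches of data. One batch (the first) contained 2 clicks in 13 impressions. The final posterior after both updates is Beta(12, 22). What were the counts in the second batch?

Because Beta–binomial updating is additive in the counts, the combined data contributed (α_post−α_prior, β_post−β_prior) successes and failures.
Total across both batches: 12−6=6 clicks, 22−9=13 non-clicks.
Subtract the first batch: 6−2=4 clicks and 13−11=2 non-clicks.

4 clicks and 2 non-clicks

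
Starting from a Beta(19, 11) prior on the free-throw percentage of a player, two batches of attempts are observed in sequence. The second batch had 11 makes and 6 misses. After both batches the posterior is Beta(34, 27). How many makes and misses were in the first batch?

Sequential conjugate updates are equivalent to a single update on the pooled data, so total successes = posterior α − prior α and total failures = posterior β − prior β.
Total across both batches: 34−19=15 makes, 27−11=16 misses.
Subtract the second batch: 15−11=4 makes and 16−6=10 misses.

4 makes and 10 misses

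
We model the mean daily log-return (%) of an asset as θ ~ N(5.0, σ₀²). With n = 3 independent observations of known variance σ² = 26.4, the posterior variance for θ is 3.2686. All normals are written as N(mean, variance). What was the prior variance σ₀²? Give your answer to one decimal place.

For the Normal–Normal model with known σ², precisions add: τ_n = τ₀ + n/σ².
So 1/σ₀² = 1/3.2686 − 3/26.4 = 0.305941 − 0.113636 = 0.192305.
Hence σ₀² = 1/0.192305 ≈ 5.2.

σ₀² = 5.2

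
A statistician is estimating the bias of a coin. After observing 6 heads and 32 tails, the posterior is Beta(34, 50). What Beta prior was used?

Beta(28, 18)

Beta is conjugate to the binomial likelihood: posterior = Beta(a+s, b+f).
So a = 34 − 6 = 28 and b = 50 − 32 = 18.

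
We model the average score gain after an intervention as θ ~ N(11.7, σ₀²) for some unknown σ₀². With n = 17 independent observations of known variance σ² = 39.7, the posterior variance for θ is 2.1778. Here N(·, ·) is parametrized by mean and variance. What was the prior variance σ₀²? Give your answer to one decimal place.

σ₀² = 32.3

Posterior precision equals prior precision plus data precision: 1/σ_n² = 1/σ₀² + n/σ².
So 1/σ₀² = 1/2.1778 − 17/39.7 = 0.459179 − 0.428212 = 0.030967.
Hence σ₀² = 1/0.030967 ≈ 32.3.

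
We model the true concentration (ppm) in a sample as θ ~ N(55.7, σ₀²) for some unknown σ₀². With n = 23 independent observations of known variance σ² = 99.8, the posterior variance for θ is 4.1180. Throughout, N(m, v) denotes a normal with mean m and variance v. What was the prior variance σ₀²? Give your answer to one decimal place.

σ₀² = 80.8

For the Normal–Normal model with known σ², precisions add: τ_n = τ₀ + n/σ².
So 1/σ₀² = 1/4.1180 − 23/99.8 = 0.242836 − 0.230461 = 0.012375.
Hence σ₀² = 1/0.012375 ≈ 80.8.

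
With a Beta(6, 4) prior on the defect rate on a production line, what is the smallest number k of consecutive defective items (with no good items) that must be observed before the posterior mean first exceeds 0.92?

After k defective items and 0 good items the posterior is Beta(6+k, 4), with mean (6+k)/(6+4+k).
Set (6+k)/(10+k) > 0.92 and solve: k > (0.92·10 − 6)/(1 − 0.92) = 40.000.
The smallest integer exceeding 40.000 is 41, and checking k=41: (47)/(51) = 0.9216 > 0.92.

k = 41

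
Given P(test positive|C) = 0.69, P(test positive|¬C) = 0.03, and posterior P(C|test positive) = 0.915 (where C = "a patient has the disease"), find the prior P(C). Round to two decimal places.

In odds form, posterior odds = prior odds × likelihood ratio, so prior odds = posterior odds ÷ LR.
Posterior odds = 0.915/(1−0.915) = 10.7647. LR = 0.69/0.03 = 23.0000.
Prior odds = 10.7647/23.0000 = 0.4680, so P(C) = 0.4680/(1+0.4680) ≈ 0.32.

P(C) = 0.32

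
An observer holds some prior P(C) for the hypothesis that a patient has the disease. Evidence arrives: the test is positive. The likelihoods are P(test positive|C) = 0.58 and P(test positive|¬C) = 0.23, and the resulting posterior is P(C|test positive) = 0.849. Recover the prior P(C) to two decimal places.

P(C) = 0.69

Bayes' rule in odds form gives O(C|E) = O(C)·[P(E|C)/P(E|¬C)], hence O(C) = O(C|E)/LR.
Posterior odds = 0.849/(1−0.849) = 5.6225. LR = 0.58/0.23 = 2.5217.
Prior odds = 5.6225/2.5217 = 2.2296, so P(C) = 2.2296/(1+2.2296) ≈ 0.69.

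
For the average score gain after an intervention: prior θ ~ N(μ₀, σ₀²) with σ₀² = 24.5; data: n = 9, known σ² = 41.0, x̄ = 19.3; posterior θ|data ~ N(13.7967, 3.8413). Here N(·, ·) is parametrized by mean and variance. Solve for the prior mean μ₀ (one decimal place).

μ₀ = -15.8

With known observation variance, the Normal–Normal posterior has precision τ_n = τ₀ + n/σ² and mean μ_n = (τ₀μ₀ + (n/σ²)x̄)/τ_n.
Here τ₀ = 1/24.5 = 0.040816 and τ_data = 9/41.0 = 0.219512, so τ_n = 0.260328.
Rearranging for μ₀: μ₀ = (μ_n·τ_n − τ_data·x̄)/τ₀ = (13.7967·0.260328 − 0.219512·19.3) / 0.040816 = -0.644914/0.040816 ≈ -15.8.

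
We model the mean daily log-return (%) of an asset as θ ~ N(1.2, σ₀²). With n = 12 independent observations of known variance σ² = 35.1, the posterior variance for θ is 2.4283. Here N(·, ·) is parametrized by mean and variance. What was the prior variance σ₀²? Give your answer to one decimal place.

σ₀² = 14.3

Posterior precision equals prior precision plus data precision: 1/σ_n² = 1/σ₀² + n/σ².
So 1/σ₀² = 1/2.4283 − 12/35.1 = 0.411811 − 0.341880 = 0.069931.
Hence σ₀² = 1/0.069931 ≈ 14.3.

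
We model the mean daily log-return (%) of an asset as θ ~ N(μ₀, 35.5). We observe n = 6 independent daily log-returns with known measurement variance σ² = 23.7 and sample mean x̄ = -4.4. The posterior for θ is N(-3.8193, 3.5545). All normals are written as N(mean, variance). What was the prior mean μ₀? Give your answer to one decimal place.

μ₀ = 1.4

With known observation variance, the Normal–Normal posterior has precision τ_n = τ₀ + n/σ² and mean μ_n = (τ₀μ₀ + (n/σ²)x̄)/τ_n.
Here τ₀ = 1/35.5 = 0.028169 and τ_data = 6/23.7 = 0.253165, so τ_n = 0.281334.
Rearranging for μ₀: μ₀ = (μ_n·τ_n − τ_data·x̄)/τ₀ = (-3.8193·0.281334 − 0.253165·-4.4) / 0.028169 = 0.039427/0.028169 ≈ 1.4.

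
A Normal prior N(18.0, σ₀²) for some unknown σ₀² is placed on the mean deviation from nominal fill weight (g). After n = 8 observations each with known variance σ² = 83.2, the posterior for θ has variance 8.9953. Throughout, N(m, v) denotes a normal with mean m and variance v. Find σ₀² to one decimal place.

For the Normal–Normal model with known σ², precisions add: τ_n = τ₀ + n/σ².
So 1/σ₀² = 1/8.9953 − 8/83.2 = 0.111169 − 0.096154 = 0.015015.
Hence σ₀² = 1/0.015015 ≈ 66.6.

σ₀² = 66.6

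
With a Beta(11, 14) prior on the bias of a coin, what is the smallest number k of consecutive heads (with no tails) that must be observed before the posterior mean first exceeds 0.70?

k = 22

After k heads and 0 tails the posterior is Beta(11+k, 14), with mean (11+k)/(11+14+k).
Set (11+k)/(25+k) > 0.70 and solve: k > (0.70·25 − 11)/(1 − 0.70) = 21.667.
The smallest integer exceeding 21.667 is 22.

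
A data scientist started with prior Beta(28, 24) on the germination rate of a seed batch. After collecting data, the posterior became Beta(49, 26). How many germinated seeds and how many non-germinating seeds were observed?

21 germinated seeds and 2 non-germinating seeds

A Beta(α, β) prior with s successes and f failures in binomial data gives a Beta(α+s, β+f) posterior.
So s = 49 − 28 = 21 and f = 26 − 24 = 2.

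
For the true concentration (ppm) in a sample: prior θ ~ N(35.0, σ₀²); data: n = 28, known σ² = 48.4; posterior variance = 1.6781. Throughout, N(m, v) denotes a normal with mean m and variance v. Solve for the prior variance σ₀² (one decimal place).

σ₀² = 57.5

For the Normal–Normal model with known σ², precisions add: τ_n = τ₀ + n/σ².
So 1/σ₀² = 1/1.6781 − 28/48.4 = 0.595912 − 0.578512 = 0.017400.
Hence σ₀² = 1/0.017400 ≈ 57.5.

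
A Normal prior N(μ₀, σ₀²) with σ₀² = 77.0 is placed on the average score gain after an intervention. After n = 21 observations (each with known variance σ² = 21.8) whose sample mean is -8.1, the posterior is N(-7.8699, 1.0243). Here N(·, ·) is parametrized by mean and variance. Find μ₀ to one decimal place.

The posterior mean is a precision-weighted average: μ_n = (τ₀μ₀ + τ_data·x̄)/(τ₀+τ_data), with τ₀=1/σ₀² and τ_data=n/σ².
Here τ₀ = 1/77.0 = 0.012987 and τ_data = 21/21.8 = 0.963303, so τ_n = 0.976290.
Rearranging for μ₀: μ₀ = (μ_n·τ_n − τ_data·x̄)/τ₀ = (-7.8699·0.976290 − 0.963303·-8.1) / 0.012987 = 0.119450/0.012987 ≈ 9.2.

μ₀ = 9.2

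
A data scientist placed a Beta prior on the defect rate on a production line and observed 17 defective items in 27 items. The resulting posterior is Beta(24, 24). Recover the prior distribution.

Under Beta–binomial conjugacy the posterior parameters are (a+s, b+f).
Subtract the data counts: 24−17=7, 24−10=14.

Beta(7, 14)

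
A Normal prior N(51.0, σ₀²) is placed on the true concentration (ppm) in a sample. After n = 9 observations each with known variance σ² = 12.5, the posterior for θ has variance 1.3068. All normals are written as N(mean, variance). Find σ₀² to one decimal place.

σ₀² = 22.1

Posterior precision equals prior precision plus data precision: 1/σ_n² = 1/σ₀² + n/σ².
So 1/σ₀² = 1/1.3068 − 9/12.5 = 0.765228 − 0.720000 = 0.045228.
Hence σ₀² = 1/0.045228 ≈ 22.1.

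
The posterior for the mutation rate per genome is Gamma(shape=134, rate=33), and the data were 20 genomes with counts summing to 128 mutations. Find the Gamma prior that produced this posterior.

Gamma–Poisson conjugacy: posterior shape = α + Σxᵢ, posterior rate = β + n.
So α = 134 − 128 = 6 and β = 33 − 20 = 13.

Gamma(shape=6, rate=13)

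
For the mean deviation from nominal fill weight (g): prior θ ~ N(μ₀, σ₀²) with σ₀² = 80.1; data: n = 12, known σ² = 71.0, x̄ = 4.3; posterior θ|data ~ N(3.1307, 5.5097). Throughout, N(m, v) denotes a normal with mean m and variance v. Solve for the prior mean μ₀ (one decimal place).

μ₀ = -12.7

The posterior mean is a precision-weighted average: μ_n = (τ₀μ₀ + τ_data·x̄)/(τ₀+τ_data), with τ₀=1/σ₀² and τ_data=n/σ².
Here τ₀ = 1/80.1 = 0.012484 and τ_data = 12/71.0 = 0.169014, so τ_n = 0.181498.
Rearranging for μ₀: μ₀ = (μ_n·τ_n − τ_data·x̄)/τ₀ = (3.1307·0.181498 − 0.169014·4.3) / 0.012484 = -0.158544/0.012484 ≈ -12.7.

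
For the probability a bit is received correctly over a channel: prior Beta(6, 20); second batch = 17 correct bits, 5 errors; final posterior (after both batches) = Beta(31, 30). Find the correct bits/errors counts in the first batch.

8 correct bits and 5 errors

Because Beta–binomial updating is additive in the counts, the combined data contributed (α_post−α_prior, β_post−β_prior) successes and failures.
Total across both batches: 31−6=25 correct bits, 30−20=10 errors.
Subtract the second batch: 25−17=8 correct bits and 10−5=5 errors.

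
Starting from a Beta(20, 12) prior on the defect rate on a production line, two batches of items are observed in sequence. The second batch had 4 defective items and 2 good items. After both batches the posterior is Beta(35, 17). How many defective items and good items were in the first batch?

Sequential conjugate updates are equivalent to a single update on the pooled data, so total successes = posterior α − prior α and total failures = posterior β − prior β.
Total across both batches: 35−20=15 defective items, 17−12=5 good items.
Subtract the second batch: 15−4=11 defective items and 5−2=3 good items.

11 defective items and 3 good items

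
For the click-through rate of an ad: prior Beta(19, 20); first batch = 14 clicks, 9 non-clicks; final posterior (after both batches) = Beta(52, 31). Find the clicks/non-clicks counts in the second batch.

Because Beta–binomial updating is additive in the counts, the combined data contributed (α_post−α_prior, β_post−β_prior) successes and failures.
Total across both batches: 52−19=33 clicks, 31−20=11 non-clicks.
Subtract the first batch: 33−14=19 clicks and 11−9=2 non-clicks.

19 clicks and 2 non-clicks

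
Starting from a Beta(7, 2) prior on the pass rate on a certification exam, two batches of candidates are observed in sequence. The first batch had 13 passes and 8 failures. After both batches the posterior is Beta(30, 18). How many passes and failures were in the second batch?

Because Beta–binomial updating is additive in the counts, the combined data contributed (α_post−α_prior, β_post−β_prior) successes and failures.
Total across both batches: 30−7=23 passes, 18−2=16 failures.
Subtract the first batch: 23−13=10 passes and 16−8=8 failures.

10 passes and 8 failures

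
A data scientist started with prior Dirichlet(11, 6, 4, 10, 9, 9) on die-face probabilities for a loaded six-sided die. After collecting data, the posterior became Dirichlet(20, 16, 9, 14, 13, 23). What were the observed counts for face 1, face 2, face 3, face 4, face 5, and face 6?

counts (9, 10, 5, 4, 4, 14)

For a Dirichlet(α) prior with multinomial counts c, the posterior is Dirichlet(α + c) componentwise.
Counts are posterior − prior componentwise: 20−11=9, 16−6=10, 9−4=5, 14−10=4, 13−9=4, 23−9=14.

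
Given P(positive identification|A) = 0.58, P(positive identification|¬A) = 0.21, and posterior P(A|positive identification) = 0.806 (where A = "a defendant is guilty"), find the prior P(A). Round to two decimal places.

Bayes' rule in odds form gives O(A|E) = O(A)·[P(E|A)/P(E|¬A)], hence O(A) = O(A|E)/LR.
Posterior odds = 0.806/(1−0.806) = 4.1546. LR = 0.58/0.21 = 2.7619.
Prior odds = 4.1546/2.7619 = 1.5043, so P(A) = 1.5043/(1+1.5043) ≈ 0.60.

P(A) = 0.60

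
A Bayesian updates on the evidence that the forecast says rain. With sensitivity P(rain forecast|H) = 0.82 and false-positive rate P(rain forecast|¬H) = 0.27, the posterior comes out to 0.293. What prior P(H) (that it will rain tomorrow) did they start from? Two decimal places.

P(H) = 0.12

In odds form, posterior odds = prior odds × likelihood ratio, so prior odds = posterior odds ÷ LR.
Posterior odds = 0.293/(1−0.293) = 0.4144. LR = 0.82/0.27 = 3.0370.
Prior odds = 0.4144/3.0370 = 0.1365, so P(H) = 0.1365/(1+0.1365) ≈ 0.12.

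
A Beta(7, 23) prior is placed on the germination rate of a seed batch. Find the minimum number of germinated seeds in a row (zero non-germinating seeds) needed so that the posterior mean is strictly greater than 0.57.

After k germinated seeds and 0 non-germinating seeds the posterior is Beta(7+k, 23), with mean (7+k)/(7+23+k).
Set (7+k)/(30+k) > 0.57 and solve: k > (0.57·30 − 7)/(1 − 0.57) = 23.488.
The smallest integer exceeding 23.488 is 24, and checking k=24: (31)/(54) = 0.5741 > 0.57.

k = 24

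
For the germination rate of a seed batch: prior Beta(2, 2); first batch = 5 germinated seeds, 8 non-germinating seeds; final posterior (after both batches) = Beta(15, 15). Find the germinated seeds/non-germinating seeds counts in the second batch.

Sequential conjugate updates are equivalent to a single update on the pooled data, so total successes = posterior α − prior α and total failures = posterior β − prior β.
Total across both batches: 15−2=13 germinated seeds, 15−2=13 non-germinating seeds.
Subtract the first batch: 13−5=8 germinated seeds and 13−8=5 non-germinating seeds.

8 germinated seeds and 5 non-germinating seeds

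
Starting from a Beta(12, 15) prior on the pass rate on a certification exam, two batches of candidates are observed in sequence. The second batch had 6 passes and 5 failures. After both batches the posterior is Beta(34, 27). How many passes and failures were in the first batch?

Sequential conjugate updates are equivalent to a single update on the pooled data, so total successes = posterior α − prior α and total failures = posterior β − prior β.
Total across both batches: 34−12=22 passes, 27−15=12 failures.
Subtract the second batch: 22−6=16 passes and 12−5=7 failures.

16 passes and 7 failures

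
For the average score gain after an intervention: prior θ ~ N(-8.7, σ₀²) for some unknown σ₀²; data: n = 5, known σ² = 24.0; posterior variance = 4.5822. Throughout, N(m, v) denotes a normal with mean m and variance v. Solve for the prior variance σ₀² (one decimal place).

Posterior precision equals prior precision plus data precision: 1/σ_n² = 1/σ₀² + n/σ².
So 1/σ₀² = 1/4.5822 − 5/24.0 = 0.218236 − 0.208333 = 0.009903.
Hence σ₀² = 1/0.009903 ≈ 101.0.

σ₀² = 101.0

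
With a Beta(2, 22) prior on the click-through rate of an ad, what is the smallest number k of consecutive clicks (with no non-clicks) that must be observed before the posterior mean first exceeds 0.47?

k = 18

After k clicks and 0 non-clicks the posterior is Beta(2+k, 22), with mean (2+k)/(2+22+k).
Set (2+k)/(24+k) > 0.47 and solve: k > (0.47·24 − 2)/(1 − 0.47) = 17.509.
The smallest integer exceeding 17.509 is 18, and checking k=18: (20)/(42) = 0.4762 > 0.47.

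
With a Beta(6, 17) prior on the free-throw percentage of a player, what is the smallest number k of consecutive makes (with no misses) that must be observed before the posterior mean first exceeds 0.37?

k = 4

After k makes and 0 misses the posterior is Beta(6+k, 17), with mean (6+k)/(6+17+k).
Set (6+k)/(23+k) > 0.37 and solve: k > (0.37·23 − 6)/(1 − 0.37) = 3.984.
The smallest integer exceeding 3.984 is 4.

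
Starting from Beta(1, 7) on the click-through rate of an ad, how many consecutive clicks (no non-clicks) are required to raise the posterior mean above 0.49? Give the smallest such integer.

After k clicks and 0 non-clicks the posterior is Beta(1+k, 7), with mean (1+k)/(1+7+k).
Set (1+k)/(8+k) > 0.49 and solve: k > (0.49·8 − 1)/(1 − 0.49) = 5.725.
The smallest integer exceeding 5.725 is 6, and checking k=6: (7)/(14) = 0.5000 > 0.49.

k = 6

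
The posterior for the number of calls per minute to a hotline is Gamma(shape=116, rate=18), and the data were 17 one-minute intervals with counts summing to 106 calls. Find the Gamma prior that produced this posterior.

A Gamma(α, β) prior (rate parametrization) on a Poisson rate with n observations summing to S gives posterior Gamma(α+S, β+n).
So α = 116 − 106 = 10 and β = 18 − 17 = 1.

Gamma(shape=10, rate=1)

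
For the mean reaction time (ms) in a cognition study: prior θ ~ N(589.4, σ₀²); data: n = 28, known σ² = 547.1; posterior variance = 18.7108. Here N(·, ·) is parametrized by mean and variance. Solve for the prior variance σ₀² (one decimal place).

For the Normal–Normal model with known σ², precisions add: τ_n = τ₀ + n/σ².
So 1/σ₀² = 1/18.7108 − 28/547.1 = 0.053445 − 0.051179 = 0.002266.
Hence σ₀² = 1/0.002266 ≈ 441.3.

σ₀² = 441.3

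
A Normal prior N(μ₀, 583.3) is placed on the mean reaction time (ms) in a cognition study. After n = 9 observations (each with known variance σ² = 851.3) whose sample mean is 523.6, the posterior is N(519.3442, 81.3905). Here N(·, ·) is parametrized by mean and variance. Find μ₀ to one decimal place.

μ₀ = 493.1

With known observation variance, the Normal–Normal posterior has precision τ_n = τ₀ + n/σ² and mean μ_n = (τ₀μ₀ + (n/σ²)x̄)/τ_n.
Here τ₀ = 1/583.3 = 0.001714 and τ_data = 9/851.3 = 0.010572, so τ_n = 0.012286.
Rearranging for μ₀: μ₀ = (μ_n·τ_n − τ_data·x̄)/τ₀ = (519.3442·0.012286 − 0.010572·523.6) / 0.001714 = 0.845164/0.001714 ≈ 493.1.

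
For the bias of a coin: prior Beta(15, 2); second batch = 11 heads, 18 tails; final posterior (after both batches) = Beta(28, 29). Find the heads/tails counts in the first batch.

2 heads and 9 tails

Sequential conjugate updates are equivalent to a single update on the pooled data, so total successes = posterior α − prior α and total failures = posterior β − prior β.
Total across both batches: 28−15=13 heads, 29−2=27 tails.
Subtract the second batch: 13−11=2 heads and 27−18=9 tails.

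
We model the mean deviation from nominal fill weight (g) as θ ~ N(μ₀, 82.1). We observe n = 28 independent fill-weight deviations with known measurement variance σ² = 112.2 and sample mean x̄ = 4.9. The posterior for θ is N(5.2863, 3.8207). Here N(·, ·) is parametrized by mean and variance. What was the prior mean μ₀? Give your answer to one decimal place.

μ₀ = 13.2

With known observation variance, the Normal–Normal posterior has precision τ_n = τ₀ + n/σ² and mean μ_n = (τ₀μ₀ + (n/σ²)x̄)/τ_n.
Here τ₀ = 1/82.1 = 0.012180 and τ_data = 28/112.2 = 0.249554, so τ_n = 0.261734.
Rearranging for μ₀: μ₀ = (μ_n·τ_n − τ_data·x̄)/τ₀ = (5.2863·0.261734 − 0.249554·4.9) / 0.012180 = 0.160790/0.012180 ≈ 13.2.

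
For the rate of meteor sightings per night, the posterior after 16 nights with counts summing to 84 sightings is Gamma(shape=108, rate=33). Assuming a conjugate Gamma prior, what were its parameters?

Gamma(shape=24, rate=17)

Gamma–Poisson conjugacy: posterior shape = α + Σxᵢ, posterior rate = β + n.
So α = 108 − 84 = 24 and β = 33 − 16 = 17.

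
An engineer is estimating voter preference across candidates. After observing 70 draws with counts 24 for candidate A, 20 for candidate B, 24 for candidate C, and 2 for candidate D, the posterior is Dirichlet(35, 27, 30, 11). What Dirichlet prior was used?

Dirichlet(11, 7, 6, 9)

For a Dirichlet(α) prior with multinomial counts c, the posterior is Dirichlet(α + c) componentwise.
Subtract each count from the matching posterior parameter: 35−24=11, 27−20=7, 30−24=6, 11−2=9.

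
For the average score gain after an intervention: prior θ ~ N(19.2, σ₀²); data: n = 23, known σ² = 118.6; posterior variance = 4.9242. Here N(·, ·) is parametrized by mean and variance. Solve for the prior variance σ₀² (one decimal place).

σ₀² = 109.3

Posterior precision equals prior precision plus data precision: 1/σ_n² = 1/σ₀² + n/σ².
So 1/σ₀² = 1/4.9242 − 23/118.6 = 0.203079 − 0.193929 = 0.009150.
Hence σ₀² = 1/0.009150 ≈ 109.3.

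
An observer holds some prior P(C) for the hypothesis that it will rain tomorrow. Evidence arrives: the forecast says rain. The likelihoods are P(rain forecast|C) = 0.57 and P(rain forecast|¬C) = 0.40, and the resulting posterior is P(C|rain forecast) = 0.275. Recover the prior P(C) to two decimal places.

In odds form, posterior odds = prior odds × likelihood ratio, so prior odds = posterior odds ÷ LR.
Posterior odds = 0.275/(1−0.275) = 0.3793. LR = 0.57/0.40 = 1.4250.
Prior odds = 0.3793/1.4250 = 0.2662, so P(C) = 0.2662/(1+0.2662) ≈ 0.21.

P(C) = 0.21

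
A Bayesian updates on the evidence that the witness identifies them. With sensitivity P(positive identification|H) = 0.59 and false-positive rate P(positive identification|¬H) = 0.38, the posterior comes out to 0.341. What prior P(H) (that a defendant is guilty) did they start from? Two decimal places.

P(H) = 0.25

Bayes' rule in odds form gives O(H|E) = O(H)·[P(E|H)/P(E|¬H)], hence O(H) = O(H|E)/LR.
Posterior odds = 0.341/(1−0.341) = 0.5175. LR = 0.59/0.38 = 1.5526.
Prior odds = 0.5175/1.5526 = 0.3333, so P(H) = 0.3333/(1+0.3333) ≈ 0.25.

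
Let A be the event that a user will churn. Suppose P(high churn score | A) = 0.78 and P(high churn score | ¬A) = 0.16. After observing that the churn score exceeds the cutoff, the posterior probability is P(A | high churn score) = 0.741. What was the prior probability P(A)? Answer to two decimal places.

P(A) = 0.37

Bayes' rule in odds form gives O(A|E) = O(A)·[P(E|A)/P(E|¬A)], hence O(A) = O(A|E)/LR.
Posterior odds = 0.741/(1−0.741) = 2.8610. LR = 0.78/0.16 = 4.8750.
Prior odds = 2.8610/4.8750 = 0.5869, so P(A) = 0.5869/(1+0.5869) ≈ 0.37.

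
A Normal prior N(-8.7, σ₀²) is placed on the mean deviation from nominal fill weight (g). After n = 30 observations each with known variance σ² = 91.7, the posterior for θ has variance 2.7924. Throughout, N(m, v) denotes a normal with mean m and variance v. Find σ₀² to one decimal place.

Posterior precision equals prior precision plus data precision: 1/σ_n² = 1/σ₀² + n/σ².
So 1/σ₀² = 1/2.7924 − 30/91.7 = 0.358115 − 0.327154 = 0.030961.
Hence σ₀² = 1/0.030961 ≈ 32.3.

σ₀² = 32.3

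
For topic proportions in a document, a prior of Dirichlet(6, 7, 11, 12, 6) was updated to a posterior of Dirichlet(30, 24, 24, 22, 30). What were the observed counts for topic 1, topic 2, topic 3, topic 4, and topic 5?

For a Dirichlet(α) prior with multinomial counts c, the posterior is Dirichlet(α + c) componentwise.
Counts are posterior − prior componentwise: 30−6=24, 24−7=17, 24−11=13, 22−12=10, 30−6=24.

counts (24, 17, 13, 10, 24)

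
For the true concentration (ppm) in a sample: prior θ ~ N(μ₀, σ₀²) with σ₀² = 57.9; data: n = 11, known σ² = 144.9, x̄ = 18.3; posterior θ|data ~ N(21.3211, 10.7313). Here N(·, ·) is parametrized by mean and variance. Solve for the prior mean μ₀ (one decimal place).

With known observation variance, the Normal–Normal posterior has precision τ_n = τ₀ + n/σ² and mean μ_n = (τ₀μ₀ + (n/σ²)x̄)/τ_n.
Here τ₀ = 1/57.9 = 0.017271 and τ_data = 11/144.9 = 0.075914, so τ_n = 0.093185.
Rearranging for μ₀: μ₀ = (μ_n·τ_n − τ_data·x̄)/τ₀ = (21.3211·0.093185 − 0.075914·18.3) / 0.017271 = 0.597581/0.017271 ≈ 34.6.

μ₀ = 34.6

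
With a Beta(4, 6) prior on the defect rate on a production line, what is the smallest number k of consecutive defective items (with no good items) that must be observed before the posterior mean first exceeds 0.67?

After k defective items and 0 good items the posterior is Beta(4+k, 6), with mean (4+k)/(4+6+k).
Set (4+k)/(10+k) > 0.67 and solve: k > (0.67·10 − 4)/(1 − 0.67) = 8.182.
The smallest integer exceeding 8.182 is 9, and checking k=9: (13)/(19) = 0.6842 > 0.67.

k = 9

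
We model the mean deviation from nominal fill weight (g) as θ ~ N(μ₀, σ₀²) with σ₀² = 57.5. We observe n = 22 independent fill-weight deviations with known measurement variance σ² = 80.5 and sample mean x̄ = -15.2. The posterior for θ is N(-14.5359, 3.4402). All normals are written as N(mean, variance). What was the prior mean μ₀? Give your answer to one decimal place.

The posterior mean is a precision-weighted average: μ_n = (τ₀μ₀ + τ_data·x̄)/(τ₀+τ_data), with τ₀=1/σ₀² and τ_data=n/σ².
Here τ₀ = 1/57.5 = 0.017391 and τ_data = 22/80.5 = 0.273292, so τ_n = 0.290683.
Rearranging for μ₀: μ₀ = (μ_n·τ_n − τ_data·x̄)/τ₀ = (-14.5359·0.290683 − 0.273292·-15.2) / 0.017391 = -0.071301/0.017391 ≈ -4.1.

μ₀ = -4.1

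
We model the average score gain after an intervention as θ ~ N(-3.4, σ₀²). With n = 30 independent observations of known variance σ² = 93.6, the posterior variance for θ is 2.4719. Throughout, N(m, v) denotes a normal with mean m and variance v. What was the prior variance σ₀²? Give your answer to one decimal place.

For the Normal–Normal model with known σ², precisions add: τ_n = τ₀ + n/σ².
So 1/σ₀² = 1/2.4719 − 30/93.6 = 0.404547 − 0.320513 = 0.084034.
Hence σ₀² = 1/0.084034 ≈ 11.9.

σ₀² = 11.9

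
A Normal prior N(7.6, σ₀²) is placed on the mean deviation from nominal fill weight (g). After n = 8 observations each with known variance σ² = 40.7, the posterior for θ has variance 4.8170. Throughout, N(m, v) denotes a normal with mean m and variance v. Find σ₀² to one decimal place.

Posterior precision equals prior precision plus data precision: 1/σ_n² = 1/σ₀² + n/σ².
So 1/σ₀² = 1/4.8170 − 8/40.7 = 0.207598 − 0.196560 = 0.011038.
Hence σ₀² = 1/0.011038 ≈ 90.6.

σ₀² = 90.6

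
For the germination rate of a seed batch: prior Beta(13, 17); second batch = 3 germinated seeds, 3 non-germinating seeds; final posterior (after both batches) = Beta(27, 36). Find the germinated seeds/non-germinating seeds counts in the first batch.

Because Beta–binomial updating is additive in the counts, the combined data contributed (α_post−α_prior, β_post−β_prior) successes and failures.
Total across both batches: 27−13=14 germinated seeds, 36−17=19 non-germinating seeds.
Subtract the second batch: 14−3=11 germinated seeds and 19−3=16 non-germinating seeds.

11 germinated seeds and 16 non-germinating seeds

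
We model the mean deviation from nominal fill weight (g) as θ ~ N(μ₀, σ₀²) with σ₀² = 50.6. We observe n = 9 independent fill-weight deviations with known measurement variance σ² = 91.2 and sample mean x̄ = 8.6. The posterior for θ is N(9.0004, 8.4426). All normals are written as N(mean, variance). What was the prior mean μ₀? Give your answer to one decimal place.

μ₀ = 11.0

With known observation variance, the Normal–Normal posterior has precision τ_n = τ₀ + n/σ² and mean μ_n = (τ₀μ₀ + (n/σ²)x̄)/τ_n.
Here τ₀ = 1/50.6 = 0.019763 and τ_data = 9/91.2 = 0.098684, so τ_n = 0.118447.
Rearranging for μ₀: μ₀ = (μ_n·τ_n − τ_data·x̄)/τ₀ = (9.0004·0.118447 − 0.098684·8.6) / 0.019763 = 0.217388/0.019763 ≈ 11.0.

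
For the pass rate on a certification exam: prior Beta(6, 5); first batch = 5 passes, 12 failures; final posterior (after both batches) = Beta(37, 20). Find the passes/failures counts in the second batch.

Because Beta–binomial updating is additive in the counts, the combined data contributed (α_post−α_prior, β_post−β_prior) successes and failures.
Total across both batches: 37−6=31 passes, 20−5=15 failures.
Subtract the first batch: 31−5=26 passes and 15−12=3 failures.

26 passes and 3 failures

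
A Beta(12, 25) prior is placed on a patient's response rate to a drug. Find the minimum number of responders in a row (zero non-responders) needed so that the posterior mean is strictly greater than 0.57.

k = 22

After k responders and 0 non-responders the posterior is Beta(12+k, 25), with mean (12+k)/(12+25+k).
Set (12+k)/(37+k) > 0.57 and solve: k > (0.57·37 − 12)/(1 − 0.57) = 21.140.
The smallest integer exceeding 21.140 is 22.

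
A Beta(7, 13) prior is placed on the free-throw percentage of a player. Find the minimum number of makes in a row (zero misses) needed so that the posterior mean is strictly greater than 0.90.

After k makes and 0 misses the posterior is Beta(7+k, 13), with mean (7+k)/(7+13+k).
Set (7+k)/(20+k) > 0.90 and solve: k > (0.90·20 − 7)/(1 − 0.90) = 110.000.
The smallest integer exceeding 110.000 is 111.

k = 111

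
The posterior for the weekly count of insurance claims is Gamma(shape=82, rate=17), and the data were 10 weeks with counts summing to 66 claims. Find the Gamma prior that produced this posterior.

Gamma–Poisson conjugacy: posterior shape = α + Σxᵢ, posterior rate = β + n.
So α = 82 − 66 = 16 and β = 17 − 10 = 7.

Gamma(shape=16, rate=7)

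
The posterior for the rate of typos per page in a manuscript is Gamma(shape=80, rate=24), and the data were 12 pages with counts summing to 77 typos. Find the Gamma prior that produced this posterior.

Gamma(shape=3, rate=12)

A Gamma(α, β) prior (rate parametrization) on a Poisson rate with n observations summing to S gives posterior Gamma(α+S, β+n).
So α = 80 − 77 = 3 and β = 24 − 12 = 12.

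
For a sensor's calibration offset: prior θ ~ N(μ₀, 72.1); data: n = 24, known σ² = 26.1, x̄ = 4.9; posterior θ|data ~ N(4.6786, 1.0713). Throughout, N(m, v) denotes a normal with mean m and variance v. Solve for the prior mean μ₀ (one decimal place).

With known observation variance, the Normal–Normal posterior has precision τ_n = τ₀ + n/σ² and mean μ_n = (τ₀μ₀ + (n/σ²)x̄)/τ_n.
Here τ₀ = 1/72.1 = 0.013870 and τ_data = 24/26.1 = 0.919540, so τ_n = 0.933410.
Rearranging for μ₀: μ₀ = (μ_n·τ_n − τ_data·x̄)/τ₀ = (4.6786·0.933410 − 0.919540·4.9) / 0.013870 = -0.138694/0.013870 ≈ -10.0.

μ₀ = -10.0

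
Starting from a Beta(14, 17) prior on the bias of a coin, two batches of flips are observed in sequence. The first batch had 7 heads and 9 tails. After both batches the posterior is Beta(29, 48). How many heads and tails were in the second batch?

8 heads and 22 tails

Sequential conjugate updates are equivalent to a single update on the pooled data, so total successes = posterior α − prior α and total failures = posterior β − prior β.
Total across both batches: 29−14=15 heads, 48−17=31 tails.
Subtract the first batch: 15−7=8 heads and 31−9=22 tails.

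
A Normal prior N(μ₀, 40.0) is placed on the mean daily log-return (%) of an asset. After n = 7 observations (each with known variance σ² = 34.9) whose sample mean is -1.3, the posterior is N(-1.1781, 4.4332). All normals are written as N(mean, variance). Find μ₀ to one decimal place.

μ₀ = -0.2

The posterior mean is a precision-weighted average: μ_n = (τ₀μ₀ + τ_data·x̄)/(τ₀+τ_data), with τ₀=1/σ₀² and τ_data=n/σ².
Here τ₀ = 1/40.0 = 0.025000 and τ_data = 7/34.9 = 0.200573, so τ_n = 0.225573.
Rearranging for μ₀: μ₀ = (μ_n·τ_n − τ_data·x̄)/τ₀ = (-1.1781·0.225573 − 0.200573·-1.3) / 0.025000 = -0.005003/0.025000 ≈ -0.2.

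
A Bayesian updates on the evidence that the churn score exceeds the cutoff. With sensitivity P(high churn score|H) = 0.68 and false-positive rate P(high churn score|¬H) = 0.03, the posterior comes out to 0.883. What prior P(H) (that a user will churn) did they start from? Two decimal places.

In odds form, posterior odds = prior odds × likelihood ratio, so prior odds = posterior odds ÷ LR.
Posterior odds = 0.883/(1−0.883) = 7.5470. LR = 0.68/0.03 = 22.6667.
Prior odds = 7.5470/22.6667 = 0.3330, so P(H) = 0.3330/(1+0.3330) ≈ 0.25.

P(H) = 0.25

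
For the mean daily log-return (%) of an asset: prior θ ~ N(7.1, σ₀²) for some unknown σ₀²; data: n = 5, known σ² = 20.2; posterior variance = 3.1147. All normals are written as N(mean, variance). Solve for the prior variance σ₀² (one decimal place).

Posterior precision equals prior precision plus data precision: 1/σ_n² = 1/σ₀² + n/σ².
So 1/σ₀² = 1/3.1147 − 5/20.2 = 0.321058 − 0.247525 = 0.073533.
Hence σ₀² = 1/0.073533 ≈ 13.6.

σ₀² = 13.6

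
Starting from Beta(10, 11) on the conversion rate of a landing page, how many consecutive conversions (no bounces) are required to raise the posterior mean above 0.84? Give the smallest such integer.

After k conversions and 0 bounces the posterior is Beta(10+k, 11), with mean (10+k)/(10+11+k).
Set (10+k)/(21+k) > 0.84 and solve: k > (0.84·21 − 10)/(1 − 0.84) = 47.750.
The smallest integer exceeding 47.750 is 48.

k = 48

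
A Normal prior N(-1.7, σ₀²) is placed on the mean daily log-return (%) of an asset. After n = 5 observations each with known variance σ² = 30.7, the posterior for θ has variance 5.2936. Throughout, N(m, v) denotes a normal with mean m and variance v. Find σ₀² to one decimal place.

Posterior precision equals prior precision plus data precision: 1/σ_n² = 1/σ₀² + n/σ².
So 1/σ₀² = 1/5.2936 − 5/30.7 = 0.188907 − 0.162866 = 0.026041.
Hence σ₀² = 1/0.026041 ≈ 38.4.

σ₀² = 38.4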